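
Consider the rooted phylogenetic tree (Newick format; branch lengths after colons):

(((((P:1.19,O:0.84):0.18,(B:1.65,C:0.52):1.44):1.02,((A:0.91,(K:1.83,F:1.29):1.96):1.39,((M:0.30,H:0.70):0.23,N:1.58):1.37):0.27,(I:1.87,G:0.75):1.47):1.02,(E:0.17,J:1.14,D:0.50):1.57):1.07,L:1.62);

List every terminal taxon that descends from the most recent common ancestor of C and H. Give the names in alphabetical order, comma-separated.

A, B, C, F, G, H, I, K, M, N, O, P

Tracing C: it sits inside (B,C).
Tracing H: it sits inside (M,H).
The smallest clade enclosing both is (((P,O),(B,C)),((A,(K,F)),((M,H),N)),(I,G)); the answer is its 12 terminal taxa in alphabetical order.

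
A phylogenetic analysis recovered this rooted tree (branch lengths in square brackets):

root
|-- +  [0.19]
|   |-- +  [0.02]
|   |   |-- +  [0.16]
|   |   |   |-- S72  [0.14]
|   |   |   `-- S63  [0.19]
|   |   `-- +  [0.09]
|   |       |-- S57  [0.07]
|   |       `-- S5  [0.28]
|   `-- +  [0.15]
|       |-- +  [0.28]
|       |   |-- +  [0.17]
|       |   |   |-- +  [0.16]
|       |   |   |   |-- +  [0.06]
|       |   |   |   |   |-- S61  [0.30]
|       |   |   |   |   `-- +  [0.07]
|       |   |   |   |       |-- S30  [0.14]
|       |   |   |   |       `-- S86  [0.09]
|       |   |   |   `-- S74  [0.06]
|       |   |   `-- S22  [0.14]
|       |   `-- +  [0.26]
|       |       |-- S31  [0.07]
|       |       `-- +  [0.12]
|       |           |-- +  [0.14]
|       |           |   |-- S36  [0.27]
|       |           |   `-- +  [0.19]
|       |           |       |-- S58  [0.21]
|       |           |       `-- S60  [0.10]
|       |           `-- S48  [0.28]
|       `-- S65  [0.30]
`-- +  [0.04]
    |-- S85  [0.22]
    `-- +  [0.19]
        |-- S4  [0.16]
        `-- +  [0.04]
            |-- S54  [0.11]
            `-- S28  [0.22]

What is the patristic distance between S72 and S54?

The path runs S72 → … → MRCA → … → S54; the MRCA is the root of the tree.
Branch lengths along that path: 0.14 + 0.16 + 0.02 + 0.19 + 0.04 + 0.19 + 0.04 + 0.11 = 0.89.

0.89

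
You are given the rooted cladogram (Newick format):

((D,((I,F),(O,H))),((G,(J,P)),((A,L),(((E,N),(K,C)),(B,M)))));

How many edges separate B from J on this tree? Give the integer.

7

The MRCA of B and J is the node subtending ((G,(J,P)),((A,L),(((E,N),(K,C)),(B,M)))).
From B up to that node: 4 branches. From J up to the same node: 3 branches. Total: 4 + 3 = 7.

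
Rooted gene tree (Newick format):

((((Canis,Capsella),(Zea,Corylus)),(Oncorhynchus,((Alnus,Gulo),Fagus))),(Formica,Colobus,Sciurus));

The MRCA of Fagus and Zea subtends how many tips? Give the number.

The MRCA of Fagus and Zea is the node subtending (((Canis,Capsella),(Zea,Corylus)),(Oncorhynchus,((Alnus,Gulo),Fagus))).
That clade contains 8 terminal taxa: Alnus, Canis, Capsella, Corylus, Fagus, Gulo, Oncorhynchus, Zea.

8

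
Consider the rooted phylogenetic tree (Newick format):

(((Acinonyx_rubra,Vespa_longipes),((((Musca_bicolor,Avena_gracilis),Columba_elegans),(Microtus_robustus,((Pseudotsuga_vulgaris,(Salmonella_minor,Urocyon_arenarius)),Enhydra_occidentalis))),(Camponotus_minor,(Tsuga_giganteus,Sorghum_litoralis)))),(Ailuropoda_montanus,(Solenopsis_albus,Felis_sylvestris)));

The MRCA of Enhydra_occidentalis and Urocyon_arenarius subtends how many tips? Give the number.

4

The MRCA of Enhydra_occidentalis and Urocyon_arenarius is the node subtending ((Pseudotsuga_vulgaris,(Salmonella_minor,Urocyon_arenarius)),Enhydra_occidentalis).
That clade contains 4 terminal taxa: Enhydra_occidentalis, Pseudotsuga_vulgaris, Salmonella_minor, Urocyon_arenarius.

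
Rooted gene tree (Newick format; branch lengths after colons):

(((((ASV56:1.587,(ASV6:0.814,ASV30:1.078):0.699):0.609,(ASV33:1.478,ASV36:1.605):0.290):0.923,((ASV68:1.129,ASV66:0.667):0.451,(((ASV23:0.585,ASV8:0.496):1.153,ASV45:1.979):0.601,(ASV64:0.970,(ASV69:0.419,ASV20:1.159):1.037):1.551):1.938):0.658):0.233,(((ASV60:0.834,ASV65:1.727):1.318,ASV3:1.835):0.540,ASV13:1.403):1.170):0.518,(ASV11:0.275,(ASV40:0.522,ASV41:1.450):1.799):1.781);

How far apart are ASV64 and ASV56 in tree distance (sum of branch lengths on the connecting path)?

8.236

The path runs ASV64 → … → MRCA → … → ASV56; the MRCA is the node subtending (((ASV56,(ASV6,ASV30)),(ASV33,ASV36)),((ASV68,ASV66),(((ASV23,ASV8),ASV45),(ASV64,(ASV69,ASV20))))).
Branch lengths along that path: 0.970 + 1.551 + 1.938 + 0.658 + 0.923 + 0.609 + 1.587 = 8.236.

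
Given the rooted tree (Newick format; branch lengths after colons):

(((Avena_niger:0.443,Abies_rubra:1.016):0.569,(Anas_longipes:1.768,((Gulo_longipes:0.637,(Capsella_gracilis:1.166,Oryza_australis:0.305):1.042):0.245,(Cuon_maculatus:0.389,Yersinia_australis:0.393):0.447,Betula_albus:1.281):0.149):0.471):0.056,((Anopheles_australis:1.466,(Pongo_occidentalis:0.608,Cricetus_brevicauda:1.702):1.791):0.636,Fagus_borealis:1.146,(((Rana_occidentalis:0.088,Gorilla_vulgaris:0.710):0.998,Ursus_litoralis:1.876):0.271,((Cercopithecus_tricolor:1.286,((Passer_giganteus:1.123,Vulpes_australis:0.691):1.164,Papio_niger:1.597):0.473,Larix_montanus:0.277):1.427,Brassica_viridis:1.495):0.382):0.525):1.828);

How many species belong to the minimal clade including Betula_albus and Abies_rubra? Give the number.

The MRCA of Betula_albus and Abies_rubra is the node subtending ((Avena_niger,Abies_rubra),(Anas_longipes,((Gulo_longipes,(Capsella_gracilis,Oryza_australis)),(Cuon_maculatus,Yersinia_australis),Betula_albus))).
That clade contains 9 terminal taxa: Abies_rubra, Anas_longipes, Avena_niger, Betula_albus, Capsella_gracilis, Cuon_maculatus, Gulo_longipes, Oryza_australis, Yersinia_australis.

9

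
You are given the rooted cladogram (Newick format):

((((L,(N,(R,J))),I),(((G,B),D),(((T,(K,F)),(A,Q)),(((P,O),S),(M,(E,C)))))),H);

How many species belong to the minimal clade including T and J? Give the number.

The MRCA of T and J is the node subtending (((L,(N,(R,J))),I),(((G,B),D),(((T,(K,F)),(A,Q)),(((P,O),S),(M,(E,C)))))).
That clade contains 19 terminal taxa: A, B, C, D, E, F, G, I, J, K, L, M, N, O, P, Q, R, S, T.

19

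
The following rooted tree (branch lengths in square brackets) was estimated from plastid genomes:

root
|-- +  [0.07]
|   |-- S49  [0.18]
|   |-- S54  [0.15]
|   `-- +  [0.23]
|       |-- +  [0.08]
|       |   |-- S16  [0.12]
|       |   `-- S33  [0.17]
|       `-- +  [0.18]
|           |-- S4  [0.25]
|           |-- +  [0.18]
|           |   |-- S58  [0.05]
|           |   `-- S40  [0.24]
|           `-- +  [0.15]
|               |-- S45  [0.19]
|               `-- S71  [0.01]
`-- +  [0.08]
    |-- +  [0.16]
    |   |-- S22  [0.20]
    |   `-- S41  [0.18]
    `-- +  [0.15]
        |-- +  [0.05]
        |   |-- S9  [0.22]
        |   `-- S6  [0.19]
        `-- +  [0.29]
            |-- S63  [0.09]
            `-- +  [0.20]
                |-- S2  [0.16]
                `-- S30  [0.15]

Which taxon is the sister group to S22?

S41

S22 attaches to the tree at the node subtending (S22,S41).
The other lineage descending from that same node — the sister group — is the single tip S41.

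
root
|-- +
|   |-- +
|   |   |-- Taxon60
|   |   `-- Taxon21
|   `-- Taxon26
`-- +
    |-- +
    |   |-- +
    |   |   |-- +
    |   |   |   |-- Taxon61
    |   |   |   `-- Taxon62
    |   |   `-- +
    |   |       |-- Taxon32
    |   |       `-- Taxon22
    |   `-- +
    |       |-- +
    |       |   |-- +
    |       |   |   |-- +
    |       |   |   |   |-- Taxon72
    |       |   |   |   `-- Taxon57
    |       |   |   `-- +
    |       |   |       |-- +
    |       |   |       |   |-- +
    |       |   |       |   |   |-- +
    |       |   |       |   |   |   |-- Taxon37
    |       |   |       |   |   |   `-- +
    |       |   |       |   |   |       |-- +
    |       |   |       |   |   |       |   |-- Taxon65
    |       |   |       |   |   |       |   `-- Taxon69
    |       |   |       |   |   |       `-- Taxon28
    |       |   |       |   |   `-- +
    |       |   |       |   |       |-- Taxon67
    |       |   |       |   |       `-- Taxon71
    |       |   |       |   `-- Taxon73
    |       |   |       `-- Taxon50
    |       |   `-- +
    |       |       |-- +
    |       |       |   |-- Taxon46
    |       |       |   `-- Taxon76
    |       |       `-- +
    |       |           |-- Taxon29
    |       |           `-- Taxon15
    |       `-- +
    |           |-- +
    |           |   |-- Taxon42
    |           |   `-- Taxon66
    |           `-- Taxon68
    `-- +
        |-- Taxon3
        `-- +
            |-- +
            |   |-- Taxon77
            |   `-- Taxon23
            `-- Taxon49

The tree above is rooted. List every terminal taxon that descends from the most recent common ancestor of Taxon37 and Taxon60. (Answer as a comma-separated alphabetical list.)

Taxon15, Taxon21, Taxon22, Taxon23, Taxon26, Taxon28, Taxon29, Taxon3, Taxon32, Taxon37, Taxon42, Taxon46, Taxon49, Taxon50, Taxon57, Taxon60, Taxon61, Taxon62, Taxon65, Taxon66, Taxon67, Taxon68, Taxon69, Taxon71, Taxon72, Taxon73, Taxon76, Taxon77

Tracing Taxon37: it sits inside (Taxon37,((Taxon65,Taxon69),Taxon28)).
Tracing Taxon60: it sits inside (Taxon60,Taxon21).
The smallest clade enclosing both is the whole tree (their MRCA is the root), so the answer is all 28 tips in alphabetical order.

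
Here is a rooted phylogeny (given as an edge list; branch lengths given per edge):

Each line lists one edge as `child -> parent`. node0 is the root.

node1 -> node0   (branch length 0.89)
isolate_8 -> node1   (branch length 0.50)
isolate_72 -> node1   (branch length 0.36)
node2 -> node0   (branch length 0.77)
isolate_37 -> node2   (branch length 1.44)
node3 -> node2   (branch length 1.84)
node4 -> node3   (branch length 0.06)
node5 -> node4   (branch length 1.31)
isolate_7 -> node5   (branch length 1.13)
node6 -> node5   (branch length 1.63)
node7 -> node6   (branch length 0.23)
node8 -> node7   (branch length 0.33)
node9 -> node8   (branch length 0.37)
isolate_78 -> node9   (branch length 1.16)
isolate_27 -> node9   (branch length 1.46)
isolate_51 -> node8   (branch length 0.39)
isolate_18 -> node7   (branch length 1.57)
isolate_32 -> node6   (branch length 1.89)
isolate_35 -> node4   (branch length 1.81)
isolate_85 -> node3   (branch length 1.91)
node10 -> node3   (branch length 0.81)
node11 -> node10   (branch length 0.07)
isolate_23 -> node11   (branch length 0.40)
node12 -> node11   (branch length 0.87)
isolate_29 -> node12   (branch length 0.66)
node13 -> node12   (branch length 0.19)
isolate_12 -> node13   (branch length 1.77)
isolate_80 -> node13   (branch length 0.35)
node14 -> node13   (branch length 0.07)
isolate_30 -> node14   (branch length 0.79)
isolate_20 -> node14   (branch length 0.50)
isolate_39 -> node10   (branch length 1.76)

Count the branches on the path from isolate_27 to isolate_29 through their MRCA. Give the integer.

11

The MRCA of isolate_27 and isolate_29 is the node subtending (((isolate_7,((((isolate_78,isolate_27),isolate_51),isolate_18),isolate_32)),isolate_35),isolate_85,((isolate_23,(isolate_29,(isolate_12,isolate_80,(isolate_30,isolate_20)))),isolate_39)).
From isolate_27 up to that node: 7 branches. From isolate_29 up to the same node: 4 branches. Total: 7 + 4 = 11.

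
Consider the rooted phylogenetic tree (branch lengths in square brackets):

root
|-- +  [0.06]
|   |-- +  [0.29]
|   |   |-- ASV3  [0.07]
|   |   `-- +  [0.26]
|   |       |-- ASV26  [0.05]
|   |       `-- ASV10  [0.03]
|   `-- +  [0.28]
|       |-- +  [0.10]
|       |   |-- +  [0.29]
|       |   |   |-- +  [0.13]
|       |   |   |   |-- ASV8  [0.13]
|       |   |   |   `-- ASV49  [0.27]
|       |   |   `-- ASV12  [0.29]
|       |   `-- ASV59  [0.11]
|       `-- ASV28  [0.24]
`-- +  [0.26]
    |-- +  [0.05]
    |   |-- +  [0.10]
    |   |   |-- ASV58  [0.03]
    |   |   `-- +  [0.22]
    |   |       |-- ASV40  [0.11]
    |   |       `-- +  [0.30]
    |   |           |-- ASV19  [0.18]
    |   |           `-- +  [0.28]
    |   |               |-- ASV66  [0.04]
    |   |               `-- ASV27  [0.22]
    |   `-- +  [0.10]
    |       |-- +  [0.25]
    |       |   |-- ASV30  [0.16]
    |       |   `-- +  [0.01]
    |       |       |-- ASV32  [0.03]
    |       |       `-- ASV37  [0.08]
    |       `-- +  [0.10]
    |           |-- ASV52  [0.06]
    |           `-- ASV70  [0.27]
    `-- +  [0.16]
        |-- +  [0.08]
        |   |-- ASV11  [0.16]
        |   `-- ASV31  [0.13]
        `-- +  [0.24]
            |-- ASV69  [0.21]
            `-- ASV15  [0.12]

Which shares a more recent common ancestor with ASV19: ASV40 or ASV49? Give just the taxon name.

ASV40

The MRCA of ASV19 and ASV40 subtends (ASV40,(ASV19,(ASV66,ASV27))) (4 taxa).
The MRCA of ASV19 and ASV49 is the root, subtending the entire tree (22 taxa).
The first is nested inside the second, so ASV19 shares a more recent common ancestor with ASV40.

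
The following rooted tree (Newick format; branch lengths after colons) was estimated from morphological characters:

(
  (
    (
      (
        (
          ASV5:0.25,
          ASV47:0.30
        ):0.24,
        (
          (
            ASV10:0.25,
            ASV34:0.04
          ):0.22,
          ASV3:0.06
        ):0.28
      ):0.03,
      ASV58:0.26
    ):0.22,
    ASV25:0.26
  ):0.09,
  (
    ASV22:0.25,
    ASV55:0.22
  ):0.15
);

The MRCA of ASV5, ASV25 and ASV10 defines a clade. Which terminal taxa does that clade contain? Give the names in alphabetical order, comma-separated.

Tracing ASV5: it sits inside (ASV5,ASV47).
Tracing ASV25: it sits inside ((((ASV5,ASV47),((ASV10,ASV34),ASV3)),ASV58),ASV25).
Tracing ASV10: it sits inside (ASV10,ASV34).
The smallest clade enclosing all 3 is ((((ASV5,ASV47),((ASV10,ASV34),ASV3)),ASV58),ASV25); the answer is its 7 terminal taxa in alphabetical order.

ASV10, ASV25, ASV3, ASV34, ASV47, ASV5, ASV58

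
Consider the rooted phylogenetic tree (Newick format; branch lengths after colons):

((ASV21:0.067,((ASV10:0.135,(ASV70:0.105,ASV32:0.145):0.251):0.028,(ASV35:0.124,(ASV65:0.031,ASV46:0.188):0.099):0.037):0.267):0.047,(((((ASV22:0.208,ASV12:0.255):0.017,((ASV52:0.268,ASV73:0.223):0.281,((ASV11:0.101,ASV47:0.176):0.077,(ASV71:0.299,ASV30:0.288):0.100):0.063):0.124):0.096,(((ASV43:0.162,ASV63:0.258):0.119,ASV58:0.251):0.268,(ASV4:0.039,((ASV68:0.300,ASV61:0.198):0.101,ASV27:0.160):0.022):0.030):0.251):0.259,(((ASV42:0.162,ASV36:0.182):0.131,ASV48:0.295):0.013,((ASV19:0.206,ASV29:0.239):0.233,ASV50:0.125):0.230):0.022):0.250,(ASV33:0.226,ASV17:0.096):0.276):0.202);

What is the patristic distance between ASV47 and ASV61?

1.138

The path runs ASV47 → … → MRCA → … → ASV61; the MRCA is the node subtending (((ASV22,ASV12),((ASV52,ASV73),((ASV11,ASV47),(ASV71,ASV30)))),(((ASV43,ASV63),ASV58),(ASV4,((ASV68,ASV61),ASV27)))).
Branch lengths along that path: 0.176 + 0.077 + 0.063 + 0.124 + 0.096 + 0.251 + 0.030 + 0.022 + 0.101 + 0.198 = 1.138.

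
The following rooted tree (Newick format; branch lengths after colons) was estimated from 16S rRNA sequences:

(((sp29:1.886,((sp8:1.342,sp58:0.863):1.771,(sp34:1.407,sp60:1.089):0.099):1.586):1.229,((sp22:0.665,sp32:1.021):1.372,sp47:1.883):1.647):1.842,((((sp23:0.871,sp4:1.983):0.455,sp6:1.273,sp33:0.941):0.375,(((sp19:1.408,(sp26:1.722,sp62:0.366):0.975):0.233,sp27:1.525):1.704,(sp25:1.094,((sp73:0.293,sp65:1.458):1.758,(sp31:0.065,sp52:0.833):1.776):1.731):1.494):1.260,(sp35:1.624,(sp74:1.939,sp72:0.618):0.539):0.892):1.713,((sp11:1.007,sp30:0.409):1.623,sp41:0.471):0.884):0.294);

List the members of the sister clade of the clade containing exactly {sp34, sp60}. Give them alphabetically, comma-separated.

The clade containing exactly {sp34, sp60} attaches to the tree at the node subtending ((sp8,sp58),(sp34,sp60)).
The other lineage descending from that same node — the sister group — is (sp8,sp58); its 2 tips in alphabetical order are the answer.

sp58, sp8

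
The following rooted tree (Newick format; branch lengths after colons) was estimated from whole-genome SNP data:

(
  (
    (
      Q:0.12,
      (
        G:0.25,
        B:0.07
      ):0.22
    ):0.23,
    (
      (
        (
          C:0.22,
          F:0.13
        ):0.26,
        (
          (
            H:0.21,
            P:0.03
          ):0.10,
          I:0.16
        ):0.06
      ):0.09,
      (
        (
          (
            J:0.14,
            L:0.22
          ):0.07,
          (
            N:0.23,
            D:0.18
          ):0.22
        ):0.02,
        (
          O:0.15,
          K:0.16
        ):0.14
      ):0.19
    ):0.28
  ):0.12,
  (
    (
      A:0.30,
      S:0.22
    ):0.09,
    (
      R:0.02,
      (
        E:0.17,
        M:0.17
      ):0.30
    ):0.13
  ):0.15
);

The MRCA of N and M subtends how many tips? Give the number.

19

The MRCA of N and M is the root, so the clade is the entire tree.
That clade contains 19 terminal taxa: A, B, C, D, E, F, G, H, I, J, K, L, M, N, O, P, Q, R, S.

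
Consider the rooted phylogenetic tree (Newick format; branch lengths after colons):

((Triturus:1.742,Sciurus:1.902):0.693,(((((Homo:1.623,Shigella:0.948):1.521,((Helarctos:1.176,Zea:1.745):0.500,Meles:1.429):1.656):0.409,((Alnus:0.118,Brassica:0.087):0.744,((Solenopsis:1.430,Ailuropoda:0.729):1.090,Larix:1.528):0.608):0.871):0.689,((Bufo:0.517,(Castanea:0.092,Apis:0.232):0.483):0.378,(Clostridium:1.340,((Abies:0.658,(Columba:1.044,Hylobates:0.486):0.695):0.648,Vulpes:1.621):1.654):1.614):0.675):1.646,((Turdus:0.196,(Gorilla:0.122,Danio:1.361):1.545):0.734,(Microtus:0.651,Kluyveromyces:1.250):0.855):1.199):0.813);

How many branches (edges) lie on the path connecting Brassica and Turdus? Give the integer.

8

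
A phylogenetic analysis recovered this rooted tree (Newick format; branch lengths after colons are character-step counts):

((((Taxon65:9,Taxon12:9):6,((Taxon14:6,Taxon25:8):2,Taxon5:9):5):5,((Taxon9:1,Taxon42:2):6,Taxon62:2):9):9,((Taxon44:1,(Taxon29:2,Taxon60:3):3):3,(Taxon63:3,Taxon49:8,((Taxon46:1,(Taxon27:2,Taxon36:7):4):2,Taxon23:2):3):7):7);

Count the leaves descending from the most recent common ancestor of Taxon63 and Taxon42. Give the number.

17

The MRCA of Taxon63 and Taxon42 is the root, so the clade is the entire tree.
That clade contains 17 terminal taxa: Taxon12, Taxon14, Taxon23, Taxon25, Taxon27, Taxon29, Taxon36, Taxon42, Taxon44, Taxon46, Taxon49, Taxon5, Taxon60, Taxon62, Taxon63, Taxon65, Taxon9.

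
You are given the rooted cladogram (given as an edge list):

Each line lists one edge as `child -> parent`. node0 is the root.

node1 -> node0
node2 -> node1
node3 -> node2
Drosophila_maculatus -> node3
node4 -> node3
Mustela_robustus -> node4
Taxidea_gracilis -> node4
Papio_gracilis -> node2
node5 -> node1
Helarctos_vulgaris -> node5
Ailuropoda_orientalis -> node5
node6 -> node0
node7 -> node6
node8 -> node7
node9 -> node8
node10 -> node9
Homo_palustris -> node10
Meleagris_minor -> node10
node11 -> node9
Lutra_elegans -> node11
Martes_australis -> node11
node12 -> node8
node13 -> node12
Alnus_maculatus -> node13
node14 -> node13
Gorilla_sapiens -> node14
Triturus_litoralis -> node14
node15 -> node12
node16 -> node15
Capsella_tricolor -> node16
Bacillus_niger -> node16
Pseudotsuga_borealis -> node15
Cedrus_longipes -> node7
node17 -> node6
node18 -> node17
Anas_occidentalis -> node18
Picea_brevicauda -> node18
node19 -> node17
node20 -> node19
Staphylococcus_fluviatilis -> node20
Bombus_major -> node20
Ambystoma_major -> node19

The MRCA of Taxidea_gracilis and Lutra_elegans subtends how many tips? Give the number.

The MRCA of Taxidea_gracilis and Lutra_elegans is the root, so the clade is the entire tree.
That clade contains 22 terminal taxa: Ailuropoda_orientalis, Alnus_maculatus, Ambystoma_major, Anas_occidentalis, Bacillus_niger, Bombus_major, Capsella_tricolor, Cedrus_longipes, Drosophila_maculatus, Gorilla_sapiens, Helarctos_vulgaris, Homo_palustris, Lutra_elegans, Martes_australis, Meleagris_minor, Mustela_robustus, Papio_gracilis, Picea_brevicauda, Pseudotsuga_borealis, Staphylococcus_fluviatilis, Taxidea_gracilis, Triturus_litoralis.

22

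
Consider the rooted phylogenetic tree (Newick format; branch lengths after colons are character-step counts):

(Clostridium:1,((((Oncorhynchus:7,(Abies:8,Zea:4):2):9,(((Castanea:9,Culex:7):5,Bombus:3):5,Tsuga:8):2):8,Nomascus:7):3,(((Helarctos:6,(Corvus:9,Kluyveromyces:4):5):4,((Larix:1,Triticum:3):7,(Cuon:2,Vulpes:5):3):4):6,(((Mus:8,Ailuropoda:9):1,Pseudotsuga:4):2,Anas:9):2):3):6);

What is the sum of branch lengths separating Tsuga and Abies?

29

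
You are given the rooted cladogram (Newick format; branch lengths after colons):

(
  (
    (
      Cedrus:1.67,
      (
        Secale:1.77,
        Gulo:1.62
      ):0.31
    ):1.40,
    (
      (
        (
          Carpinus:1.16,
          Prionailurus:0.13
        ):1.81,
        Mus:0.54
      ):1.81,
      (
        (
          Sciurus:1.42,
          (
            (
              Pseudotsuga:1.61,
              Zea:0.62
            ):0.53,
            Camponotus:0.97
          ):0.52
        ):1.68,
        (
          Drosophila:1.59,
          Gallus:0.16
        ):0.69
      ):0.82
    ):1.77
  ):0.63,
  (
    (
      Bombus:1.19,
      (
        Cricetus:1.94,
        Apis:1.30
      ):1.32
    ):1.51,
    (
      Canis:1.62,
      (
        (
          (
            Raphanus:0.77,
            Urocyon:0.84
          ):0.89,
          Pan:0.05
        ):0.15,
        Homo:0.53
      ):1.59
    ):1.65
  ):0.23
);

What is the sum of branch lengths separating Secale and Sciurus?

9.17

The path runs Secale → … → MRCA → … → Sciurus; the MRCA is the node subtending ((Cedrus,(Secale,Gulo)),(((Carpinus,Prionailurus),Mus),((Sciurus,((Pseudotsuga,Zea),Camponotus)),(Drosophila,Gallus)))).
Branch lengths along that path: 1.77 + 0.31 + 1.40 + 1.77 + 0.82 + 1.68 + 1.42 = 9.17.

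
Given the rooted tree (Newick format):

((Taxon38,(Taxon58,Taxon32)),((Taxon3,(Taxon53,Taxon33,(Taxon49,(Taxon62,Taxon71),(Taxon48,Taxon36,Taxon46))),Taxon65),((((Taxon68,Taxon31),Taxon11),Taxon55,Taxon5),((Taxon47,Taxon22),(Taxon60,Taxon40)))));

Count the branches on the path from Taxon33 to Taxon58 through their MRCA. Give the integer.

7

The MRCA of Taxon33 and Taxon58 is the root of the tree.
From Taxon33 up to that node: 4 branches. From Taxon58 up to the same node: 3 branches. Total: 4 + 3 = 7.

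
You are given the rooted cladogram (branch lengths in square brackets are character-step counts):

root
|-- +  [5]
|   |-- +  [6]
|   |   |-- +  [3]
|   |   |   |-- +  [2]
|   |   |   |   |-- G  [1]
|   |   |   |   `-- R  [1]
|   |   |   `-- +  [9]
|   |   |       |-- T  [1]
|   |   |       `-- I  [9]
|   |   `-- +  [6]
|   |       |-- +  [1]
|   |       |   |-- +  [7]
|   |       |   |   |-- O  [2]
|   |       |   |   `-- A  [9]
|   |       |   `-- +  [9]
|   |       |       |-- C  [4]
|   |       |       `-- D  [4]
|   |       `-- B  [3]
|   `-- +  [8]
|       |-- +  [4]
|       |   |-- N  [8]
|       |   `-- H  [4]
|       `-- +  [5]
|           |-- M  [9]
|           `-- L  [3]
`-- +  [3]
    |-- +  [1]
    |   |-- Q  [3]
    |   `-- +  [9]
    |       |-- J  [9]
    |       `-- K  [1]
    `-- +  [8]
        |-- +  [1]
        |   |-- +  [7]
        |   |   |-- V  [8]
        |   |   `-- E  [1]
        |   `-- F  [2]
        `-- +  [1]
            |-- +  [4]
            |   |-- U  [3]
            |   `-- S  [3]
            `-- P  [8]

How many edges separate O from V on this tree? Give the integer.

11

The MRCA of O and V is the root of the tree.
From O up to that node: 6 branches. From V up to the same node: 5 branches. Total: 6 + 5 = 11.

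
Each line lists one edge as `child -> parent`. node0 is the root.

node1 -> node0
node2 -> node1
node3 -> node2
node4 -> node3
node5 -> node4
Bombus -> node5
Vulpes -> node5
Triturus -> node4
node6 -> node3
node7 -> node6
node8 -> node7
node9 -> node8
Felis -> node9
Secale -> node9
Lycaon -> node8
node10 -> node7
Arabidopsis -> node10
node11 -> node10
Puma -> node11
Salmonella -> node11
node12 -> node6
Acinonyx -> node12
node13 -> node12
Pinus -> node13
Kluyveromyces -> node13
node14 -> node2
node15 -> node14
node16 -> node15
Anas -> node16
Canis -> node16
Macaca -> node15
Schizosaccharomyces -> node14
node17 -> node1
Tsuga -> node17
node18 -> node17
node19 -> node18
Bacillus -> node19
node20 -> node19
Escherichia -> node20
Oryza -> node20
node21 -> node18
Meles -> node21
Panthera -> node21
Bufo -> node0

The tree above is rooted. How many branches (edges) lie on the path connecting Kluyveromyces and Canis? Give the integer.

9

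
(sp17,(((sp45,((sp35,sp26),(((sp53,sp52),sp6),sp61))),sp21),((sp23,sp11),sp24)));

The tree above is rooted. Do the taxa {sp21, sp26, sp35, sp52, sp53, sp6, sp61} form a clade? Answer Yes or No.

No

The MRCA of the listed taxa subtends ((sp45,((sp35,sp26),(((sp53,sp52),sp6),sp61))),sp21).
That clade also contains sp45, which is not in the proposed group, so the group is not monophyletic.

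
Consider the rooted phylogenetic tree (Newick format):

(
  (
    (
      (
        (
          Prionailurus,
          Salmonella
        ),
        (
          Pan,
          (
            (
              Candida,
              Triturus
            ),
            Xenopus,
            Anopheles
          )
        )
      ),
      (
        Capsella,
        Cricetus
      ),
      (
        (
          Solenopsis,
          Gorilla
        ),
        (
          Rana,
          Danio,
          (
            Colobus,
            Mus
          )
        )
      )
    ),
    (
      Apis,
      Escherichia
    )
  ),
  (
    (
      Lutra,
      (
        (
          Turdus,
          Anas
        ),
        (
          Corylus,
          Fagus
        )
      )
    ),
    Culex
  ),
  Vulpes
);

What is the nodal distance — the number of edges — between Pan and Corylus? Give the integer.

The MRCA of Pan and Corylus is the root of the tree.
From Pan up to that node: 5 branches. From Corylus up to the same node: 5 branches. Total: 5 + 5 = 10.

10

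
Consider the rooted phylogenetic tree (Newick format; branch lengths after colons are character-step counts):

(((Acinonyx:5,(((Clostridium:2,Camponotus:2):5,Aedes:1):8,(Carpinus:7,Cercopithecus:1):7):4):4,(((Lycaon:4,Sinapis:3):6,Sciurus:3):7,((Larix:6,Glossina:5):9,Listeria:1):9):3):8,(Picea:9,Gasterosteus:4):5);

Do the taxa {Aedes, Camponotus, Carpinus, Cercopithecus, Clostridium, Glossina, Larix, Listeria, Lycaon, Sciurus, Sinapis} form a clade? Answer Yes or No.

No

The MRCA of the listed taxa subtends ((Acinonyx,(((Clostridium,Camponotus),Aedes),(Carpinus,Cercopithecus))),(((Lycaon,Sinapis),Sciurus),((Larix,Glossina),Listeria))).
That clade also contains Acinonyx, which is not in the proposed group, so the group is not monophyletic.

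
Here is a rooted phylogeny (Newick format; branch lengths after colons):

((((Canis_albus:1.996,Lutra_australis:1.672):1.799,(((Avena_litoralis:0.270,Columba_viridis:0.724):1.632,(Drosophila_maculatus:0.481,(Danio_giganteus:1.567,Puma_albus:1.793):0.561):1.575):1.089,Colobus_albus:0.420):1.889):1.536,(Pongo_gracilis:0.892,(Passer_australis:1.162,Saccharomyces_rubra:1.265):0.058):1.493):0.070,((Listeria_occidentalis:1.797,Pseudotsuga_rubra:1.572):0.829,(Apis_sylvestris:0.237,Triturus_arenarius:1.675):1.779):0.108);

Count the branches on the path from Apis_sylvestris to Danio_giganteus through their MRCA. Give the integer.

The MRCA of Apis_sylvestris and Danio_giganteus is the root of the tree.
From Apis_sylvestris up to that node: 3 branches. From Danio_giganteus up to the same node: 7 branches. Total: 3 + 7 = 10.

10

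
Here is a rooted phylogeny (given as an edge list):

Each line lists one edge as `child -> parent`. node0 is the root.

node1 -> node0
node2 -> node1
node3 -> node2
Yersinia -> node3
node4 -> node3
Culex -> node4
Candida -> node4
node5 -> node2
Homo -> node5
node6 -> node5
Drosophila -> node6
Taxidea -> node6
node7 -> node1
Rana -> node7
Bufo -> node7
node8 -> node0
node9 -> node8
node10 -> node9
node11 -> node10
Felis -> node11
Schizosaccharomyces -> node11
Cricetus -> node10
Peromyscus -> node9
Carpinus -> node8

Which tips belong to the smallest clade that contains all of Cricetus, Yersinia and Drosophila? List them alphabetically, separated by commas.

Bufo, Candida, Carpinus, Cricetus, Culex, Drosophila, Felis, Homo, Peromyscus, Rana, Schizosaccharomyces, Taxidea, Yersinia

Tracing Cricetus: it sits inside ((Felis,Schizosaccharomyces),Cricetus).
Tracing Yersinia: it sits inside (Yersinia,(Culex,Candida)).
Tracing Drosophila: it sits inside (Drosophila,Taxidea).
The smallest clade enclosing all 3 is the whole tree (their MRCA is the root), so the answer is all 13 tips in alphabetical order.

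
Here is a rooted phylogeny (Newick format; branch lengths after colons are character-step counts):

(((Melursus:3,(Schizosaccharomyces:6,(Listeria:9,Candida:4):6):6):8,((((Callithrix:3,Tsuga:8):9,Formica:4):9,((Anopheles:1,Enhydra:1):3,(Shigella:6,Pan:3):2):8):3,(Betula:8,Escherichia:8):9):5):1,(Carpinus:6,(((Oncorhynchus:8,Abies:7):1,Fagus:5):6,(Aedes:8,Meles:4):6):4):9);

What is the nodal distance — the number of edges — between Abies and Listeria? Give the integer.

10

The MRCA of Abies and Listeria is the root of the tree.
From Abies up to that node: 5 branches. From Listeria up to the same node: 5 branches. Total: 5 + 5 = 10.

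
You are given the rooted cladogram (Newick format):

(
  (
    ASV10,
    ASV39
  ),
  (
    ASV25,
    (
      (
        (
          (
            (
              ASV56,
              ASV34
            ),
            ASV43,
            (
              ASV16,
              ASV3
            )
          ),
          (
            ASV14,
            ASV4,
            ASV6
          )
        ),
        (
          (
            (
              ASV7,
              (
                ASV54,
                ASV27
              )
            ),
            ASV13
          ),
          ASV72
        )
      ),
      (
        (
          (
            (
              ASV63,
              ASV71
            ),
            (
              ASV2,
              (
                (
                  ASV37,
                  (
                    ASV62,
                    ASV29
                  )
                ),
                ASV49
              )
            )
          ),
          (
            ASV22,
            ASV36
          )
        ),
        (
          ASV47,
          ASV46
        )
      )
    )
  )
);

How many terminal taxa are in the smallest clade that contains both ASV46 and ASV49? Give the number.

11

The MRCA of ASV46 and ASV49 is the node subtending ((((ASV63,ASV71),(ASV2,((ASV37,(ASV62,ASV29)),ASV49))),(ASV22,ASV36)),(ASV47,ASV46)).
That clade contains 11 terminal taxa: ASV2, ASV22, ASV29, ASV36, ASV37, ASV46, ASV47, ASV49, ASV62, ASV63, ASV71.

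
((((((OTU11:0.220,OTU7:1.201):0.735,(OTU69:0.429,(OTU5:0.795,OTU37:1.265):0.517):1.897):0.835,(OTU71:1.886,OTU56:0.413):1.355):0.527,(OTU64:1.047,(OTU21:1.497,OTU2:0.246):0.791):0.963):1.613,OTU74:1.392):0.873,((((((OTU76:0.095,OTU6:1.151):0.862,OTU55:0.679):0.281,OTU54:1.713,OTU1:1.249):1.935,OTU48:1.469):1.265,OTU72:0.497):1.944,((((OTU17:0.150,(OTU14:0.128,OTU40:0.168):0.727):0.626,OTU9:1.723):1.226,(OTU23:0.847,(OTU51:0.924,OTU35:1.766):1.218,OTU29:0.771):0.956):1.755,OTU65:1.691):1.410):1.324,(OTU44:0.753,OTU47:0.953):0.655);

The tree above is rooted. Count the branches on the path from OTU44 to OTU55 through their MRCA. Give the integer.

The MRCA of OTU44 and OTU55 is the root of the tree.
From OTU44 up to that node: 2 branches. From OTU55 up to the same node: 6 branches. Total: 2 + 6 = 8.

8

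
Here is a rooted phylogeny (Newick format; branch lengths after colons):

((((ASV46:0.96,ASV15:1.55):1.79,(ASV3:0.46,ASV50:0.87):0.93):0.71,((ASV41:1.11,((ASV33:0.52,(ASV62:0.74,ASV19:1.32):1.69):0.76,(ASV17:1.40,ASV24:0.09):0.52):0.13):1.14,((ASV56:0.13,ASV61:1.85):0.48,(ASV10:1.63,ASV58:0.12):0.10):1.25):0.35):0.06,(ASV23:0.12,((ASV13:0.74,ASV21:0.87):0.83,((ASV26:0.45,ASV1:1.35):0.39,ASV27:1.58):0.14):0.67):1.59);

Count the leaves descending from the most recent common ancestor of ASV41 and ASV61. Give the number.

The MRCA of ASV41 and ASV61 is the node subtending ((ASV41,((ASV33,(ASV62,ASV19)),(ASV17,ASV24))),((ASV56,ASV61),(ASV10,ASV58))).
That clade contains 10 terminal taxa: ASV10, ASV17, ASV19, ASV24, ASV33, ASV41, ASV56, ASV58, ASV61, ASV62.

10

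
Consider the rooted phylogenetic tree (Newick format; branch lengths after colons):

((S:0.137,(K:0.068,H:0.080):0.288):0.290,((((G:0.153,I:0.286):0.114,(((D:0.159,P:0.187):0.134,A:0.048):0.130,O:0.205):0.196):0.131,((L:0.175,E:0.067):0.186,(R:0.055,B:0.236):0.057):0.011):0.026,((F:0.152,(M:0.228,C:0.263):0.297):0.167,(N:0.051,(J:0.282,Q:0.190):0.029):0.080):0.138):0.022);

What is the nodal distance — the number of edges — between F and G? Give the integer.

The MRCA of F and G is the node subtending ((((G,I),(((D,P),A),O)),((L,E),(R,B))),((F,(M,C)),(N,(J,Q)))).
From F up to that node: 3 branches. From G up to the same node: 4 branches. Total: 3 + 4 = 7.

7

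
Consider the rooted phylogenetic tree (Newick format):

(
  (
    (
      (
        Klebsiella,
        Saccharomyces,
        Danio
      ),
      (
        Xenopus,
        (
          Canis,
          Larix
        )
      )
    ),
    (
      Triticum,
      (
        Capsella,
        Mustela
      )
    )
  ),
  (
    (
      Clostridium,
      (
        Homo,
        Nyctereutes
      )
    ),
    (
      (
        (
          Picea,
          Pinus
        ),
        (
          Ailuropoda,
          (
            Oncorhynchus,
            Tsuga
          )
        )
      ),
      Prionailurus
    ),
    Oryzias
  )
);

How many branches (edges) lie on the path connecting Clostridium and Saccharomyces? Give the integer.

The MRCA of Clostridium and Saccharomyces is the root of the tree.
From Clostridium up to that node: 3 branches. From Saccharomyces up to the same node: 4 branches. Total: 3 + 4 = 7.

7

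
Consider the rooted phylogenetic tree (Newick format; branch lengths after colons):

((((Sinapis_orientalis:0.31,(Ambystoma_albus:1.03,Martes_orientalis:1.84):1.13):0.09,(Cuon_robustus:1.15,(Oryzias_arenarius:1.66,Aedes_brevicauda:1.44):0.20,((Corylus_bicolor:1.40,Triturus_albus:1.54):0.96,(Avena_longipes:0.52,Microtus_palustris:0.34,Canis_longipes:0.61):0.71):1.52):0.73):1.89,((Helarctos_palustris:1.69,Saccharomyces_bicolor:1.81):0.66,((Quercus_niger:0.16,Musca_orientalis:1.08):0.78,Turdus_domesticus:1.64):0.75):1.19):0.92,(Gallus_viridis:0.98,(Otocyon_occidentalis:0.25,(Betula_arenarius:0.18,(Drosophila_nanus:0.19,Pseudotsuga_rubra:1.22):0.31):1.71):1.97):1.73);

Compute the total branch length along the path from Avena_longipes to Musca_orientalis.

The path runs Avena_longipes → … → MRCA → … → Musca_orientalis; the MRCA is the node subtending (((Sinapis_orientalis,(Ambystoma_albus,Martes_orientalis)),(Cuon_robustus,(Oryzias_arenarius,Aedes_brevicauda),((Corylus_bicolor,Triturus_albus),(Avena_longipes,Microtus_palustris,Canis_longipes)))),((Helarctos_palustris,Saccharomyces_bicolor),((Quercus_niger,Musca_orientalis),Turdus_domesticus))).
Branch lengths along that path: 0.52 + 0.71 + 1.52 + 0.73 + 1.89 + 1.19 + 0.75 + 0.78 + 1.08 = 9.17.

9.17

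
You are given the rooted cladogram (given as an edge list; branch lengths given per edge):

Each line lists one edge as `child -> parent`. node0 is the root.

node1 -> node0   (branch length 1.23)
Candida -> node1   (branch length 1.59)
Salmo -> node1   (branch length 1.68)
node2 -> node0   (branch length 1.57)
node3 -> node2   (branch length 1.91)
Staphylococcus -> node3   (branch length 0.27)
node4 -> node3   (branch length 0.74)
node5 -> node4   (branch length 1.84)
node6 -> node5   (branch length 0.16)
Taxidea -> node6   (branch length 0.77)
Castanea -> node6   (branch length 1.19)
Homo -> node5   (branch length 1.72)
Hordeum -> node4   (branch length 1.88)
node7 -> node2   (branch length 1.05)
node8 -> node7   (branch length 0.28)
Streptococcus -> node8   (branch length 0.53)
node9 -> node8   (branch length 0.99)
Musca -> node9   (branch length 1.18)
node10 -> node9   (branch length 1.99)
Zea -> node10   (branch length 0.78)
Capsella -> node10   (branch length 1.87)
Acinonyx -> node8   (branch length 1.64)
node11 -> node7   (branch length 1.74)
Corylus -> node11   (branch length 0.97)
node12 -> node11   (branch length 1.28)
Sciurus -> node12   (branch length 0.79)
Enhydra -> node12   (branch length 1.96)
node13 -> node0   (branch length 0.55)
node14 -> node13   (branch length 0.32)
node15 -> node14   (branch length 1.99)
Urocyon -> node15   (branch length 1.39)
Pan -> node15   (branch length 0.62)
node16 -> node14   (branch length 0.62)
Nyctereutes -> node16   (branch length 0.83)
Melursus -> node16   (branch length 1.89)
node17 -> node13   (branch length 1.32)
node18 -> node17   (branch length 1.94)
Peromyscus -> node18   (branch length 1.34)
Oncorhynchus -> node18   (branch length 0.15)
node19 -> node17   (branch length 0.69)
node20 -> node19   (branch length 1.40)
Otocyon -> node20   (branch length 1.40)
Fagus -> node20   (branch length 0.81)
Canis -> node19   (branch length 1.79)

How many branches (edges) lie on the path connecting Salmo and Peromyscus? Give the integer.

The MRCA of Salmo and Peromyscus is the root of the tree.
From Salmo up to that node: 2 branches. From Peromyscus up to the same node: 4 branches. Total: 2 + 4 = 6.

6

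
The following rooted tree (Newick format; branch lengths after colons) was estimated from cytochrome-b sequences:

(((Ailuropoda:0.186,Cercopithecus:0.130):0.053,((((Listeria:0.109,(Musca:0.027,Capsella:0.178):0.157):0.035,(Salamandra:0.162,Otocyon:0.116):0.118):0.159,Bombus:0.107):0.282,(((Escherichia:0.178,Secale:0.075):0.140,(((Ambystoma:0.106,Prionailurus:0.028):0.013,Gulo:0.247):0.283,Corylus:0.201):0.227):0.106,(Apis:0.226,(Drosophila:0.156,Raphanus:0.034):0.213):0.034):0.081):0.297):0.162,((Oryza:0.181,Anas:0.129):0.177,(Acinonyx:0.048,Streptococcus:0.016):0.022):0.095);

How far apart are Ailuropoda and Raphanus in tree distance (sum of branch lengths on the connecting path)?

The path runs Ailuropoda → … → MRCA → … → Raphanus; the MRCA is the node subtending ((Ailuropoda,Cercopithecus),((((Listeria,(Musca,Capsella)),(Salamandra,Otocyon)),Bombus),(((Escherichia,Secale),(((Ambystoma,Prionailurus),Gulo),Corylus)),(Apis,(Drosophila,Raphanus))))).
Branch lengths along that path: 0.186 + 0.053 + 0.297 + 0.081 + 0.034 + 0.213 + 0.034 = 0.898.

0.898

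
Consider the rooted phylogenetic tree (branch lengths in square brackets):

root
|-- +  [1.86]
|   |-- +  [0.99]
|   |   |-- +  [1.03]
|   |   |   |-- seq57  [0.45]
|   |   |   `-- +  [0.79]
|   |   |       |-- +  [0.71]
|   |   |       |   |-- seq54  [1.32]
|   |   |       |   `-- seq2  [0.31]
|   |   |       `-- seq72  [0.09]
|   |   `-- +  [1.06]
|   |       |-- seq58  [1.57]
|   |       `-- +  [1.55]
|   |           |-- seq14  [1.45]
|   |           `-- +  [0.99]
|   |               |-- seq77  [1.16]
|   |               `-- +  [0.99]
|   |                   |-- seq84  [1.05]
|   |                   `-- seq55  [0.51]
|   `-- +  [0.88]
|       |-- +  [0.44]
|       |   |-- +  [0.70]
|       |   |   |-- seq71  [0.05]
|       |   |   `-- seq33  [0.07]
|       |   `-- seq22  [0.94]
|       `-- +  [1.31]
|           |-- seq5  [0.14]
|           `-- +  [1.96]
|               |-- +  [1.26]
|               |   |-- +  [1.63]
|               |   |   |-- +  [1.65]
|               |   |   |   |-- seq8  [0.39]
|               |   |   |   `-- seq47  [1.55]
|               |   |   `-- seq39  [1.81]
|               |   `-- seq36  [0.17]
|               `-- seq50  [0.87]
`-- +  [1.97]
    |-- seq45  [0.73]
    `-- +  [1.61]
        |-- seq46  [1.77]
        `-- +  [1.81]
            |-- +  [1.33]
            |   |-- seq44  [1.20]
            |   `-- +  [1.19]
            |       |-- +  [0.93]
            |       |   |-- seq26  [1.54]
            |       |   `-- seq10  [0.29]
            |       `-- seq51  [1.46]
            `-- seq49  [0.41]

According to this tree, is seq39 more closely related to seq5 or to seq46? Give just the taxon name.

seq5

The MRCA of seq39 and seq5 subtends (seq5,((((seq8,seq47),seq39),seq36),seq50)) (6 taxa).
The MRCA of seq39 and seq46 is the root, subtending the entire tree (25 taxa).
The first is nested inside the second, so seq39 shares a more recent common ancestor with seq5.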